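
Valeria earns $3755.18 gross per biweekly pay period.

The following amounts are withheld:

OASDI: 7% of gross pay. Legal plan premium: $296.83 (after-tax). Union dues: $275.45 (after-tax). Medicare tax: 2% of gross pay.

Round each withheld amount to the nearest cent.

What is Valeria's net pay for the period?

Medicare tax: $3755.18 × 0.02 = $75.10
OASDI: $3755.18 × 0.07 = $262.86
Union dues: $275.45
Legal plan premium: $296.83
Total deductions = $75.10 + $262.86 + $275.45 + $296.83 = $910.24
Net pay = $3755.18 − $910.24 = $2844.94

$2844.94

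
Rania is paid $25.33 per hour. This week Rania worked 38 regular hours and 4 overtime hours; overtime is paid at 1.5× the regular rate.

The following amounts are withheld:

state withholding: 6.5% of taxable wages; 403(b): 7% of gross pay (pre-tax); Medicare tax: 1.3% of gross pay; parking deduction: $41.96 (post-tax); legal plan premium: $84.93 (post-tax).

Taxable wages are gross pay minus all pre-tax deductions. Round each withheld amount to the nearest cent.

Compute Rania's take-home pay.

$827.75

Regular pay: 38 × $25.33 = $962.54
Overtime pay: 4 × $25.33 × 1.5 = $151.98
Gross pay = $962.54 + $151.98 = $1,114.52
403(b): $1,114.52 × 0.07 = $78.02
Taxable wages = $1,114.52 − $78.02 = $1,036.50
State withholding: $1,036.50 × 0.065 = $67.37
Medicare tax: $1,114.52 × 0.013 = $14.49
Parking deduction: $41.96
Legal plan premium: $84.93
Total deductions = $78.02 + $67.37 + $14.49 + $41.96 + $84.93 = $286.77
Net pay = $1,114.52 − $286.77 = $827.75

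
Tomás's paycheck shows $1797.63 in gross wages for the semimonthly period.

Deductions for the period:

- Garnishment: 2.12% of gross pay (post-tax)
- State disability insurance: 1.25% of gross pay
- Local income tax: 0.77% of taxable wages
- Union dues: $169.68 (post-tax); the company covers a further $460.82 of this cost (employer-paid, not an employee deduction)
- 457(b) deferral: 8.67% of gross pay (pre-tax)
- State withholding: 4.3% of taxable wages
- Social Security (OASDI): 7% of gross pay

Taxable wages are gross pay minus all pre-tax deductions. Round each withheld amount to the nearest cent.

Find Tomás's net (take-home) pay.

457(b) deferral: $1797.63 × 0.0867 = $155.85
Taxable wages = $1797.63 − $155.85 = $1641.78
State withholding: $1641.78 × 0.043 = $70.60
Local income tax: $1641.78 × 0.0077 = $12.64
State disability insurance: $1797.63 × 0.0125 = $22.47
Social Security (OASDI): $1797.63 × 0.07 = $125.83
Garnishment: $1797.63 × 0.0212 = $38.11
Union dues: $169.68
(Employer's $460.82 toward union dues is not withheld from the employee.)
Total deductions = $155.85 + $70.60 + $12.64 + $22.47 + $125.83 + $38.11 + $169.68 = $595.18
Net pay = $1797.63 − $595.18 = $1202.45

$1202.45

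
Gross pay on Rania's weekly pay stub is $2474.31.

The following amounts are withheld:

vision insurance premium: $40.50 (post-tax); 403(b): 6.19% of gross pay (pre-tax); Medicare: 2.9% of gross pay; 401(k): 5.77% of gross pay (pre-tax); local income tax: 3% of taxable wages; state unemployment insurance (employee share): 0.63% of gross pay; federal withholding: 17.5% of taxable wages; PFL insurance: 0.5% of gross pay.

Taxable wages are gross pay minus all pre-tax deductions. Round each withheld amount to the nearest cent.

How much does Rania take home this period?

401(k): $2474.31 × 0.0577 = $142.77
403(b): $2474.31 × 0.0619 = $153.16
Pre-tax total = $142.77 + $153.16 = $295.93
Taxable wages = $2474.31 − $295.93 = $2178.38
Local income tax: $2178.38 × 0.03 = $65.35
Federal withholding: $2178.38 × 0.175 = $381.22
PFL insurance: $2474.31 × 0.005 = $12.37
Medicare: $2474.31 × 0.029 = $71.75
State unemployment insurance (employee share): $2474.31 × 0.0063 = $15.59
Vision insurance premium: $40.50
Total deductions = $142.77 + $153.16 + $65.35 + $381.22 + $12.37 + $71.75 + $15.59 + $40.50 = $882.71
Net pay = $2474.31 − $882.71 = $1591.60

$1591.60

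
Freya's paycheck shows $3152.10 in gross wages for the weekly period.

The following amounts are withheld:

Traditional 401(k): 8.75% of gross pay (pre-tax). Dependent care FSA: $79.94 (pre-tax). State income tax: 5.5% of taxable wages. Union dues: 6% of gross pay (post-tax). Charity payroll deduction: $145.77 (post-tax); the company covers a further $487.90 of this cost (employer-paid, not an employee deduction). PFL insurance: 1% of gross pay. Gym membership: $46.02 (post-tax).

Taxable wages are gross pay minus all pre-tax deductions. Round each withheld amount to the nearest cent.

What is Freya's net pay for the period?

$2230.11

Dependent care FSA: $79.94
Traditional 401(k): $3152.10 × 0.0875 = $275.81
Pre-tax total = $79.94 + $275.81 = $355.75
Taxable wages = $3152.10 − $355.75 = $2796.35
State income tax: $2796.35 × 0.055 = $153.80
PFL insurance: $3152.10 × 0.01 = $31.52
Charity payroll deduction: $145.77
Gym membership: $46.02
Union dues: $3152.10 × 0.06 = $189.13
(Employer's $487.90 toward charity payroll deduction is not withheld from the employee.)
Total deductions = $79.94 + $275.81 + $153.80 + $31.52 + $145.77 + $46.02 + $189.13 = $921.99
Net pay = $3152.10 − $921.99 = $2230.11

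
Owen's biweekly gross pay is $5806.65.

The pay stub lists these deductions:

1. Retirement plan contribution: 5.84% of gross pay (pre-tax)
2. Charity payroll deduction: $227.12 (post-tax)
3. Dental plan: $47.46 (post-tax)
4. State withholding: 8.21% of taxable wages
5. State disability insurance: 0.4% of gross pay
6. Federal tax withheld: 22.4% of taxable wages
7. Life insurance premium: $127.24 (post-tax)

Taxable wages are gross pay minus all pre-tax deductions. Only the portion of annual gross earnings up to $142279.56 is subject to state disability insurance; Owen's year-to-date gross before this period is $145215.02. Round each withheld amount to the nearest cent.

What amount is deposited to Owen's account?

$3392.10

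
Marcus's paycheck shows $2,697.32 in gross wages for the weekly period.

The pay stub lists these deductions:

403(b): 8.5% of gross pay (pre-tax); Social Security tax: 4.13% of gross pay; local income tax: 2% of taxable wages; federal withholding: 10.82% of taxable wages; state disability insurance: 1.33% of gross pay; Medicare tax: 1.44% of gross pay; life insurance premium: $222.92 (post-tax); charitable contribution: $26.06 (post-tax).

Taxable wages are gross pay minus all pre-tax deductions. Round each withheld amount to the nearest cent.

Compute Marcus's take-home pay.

403(b): $2,697.32 × 0.085 = $229.27
Taxable wages = $2,697.32 − $229.27 = $2,468.05
Local income tax: $2,468.05 × 0.02 = $49.36
Federal withholding: $2,468.05 × 0.1082 = $267.04
State disability insurance: $2,697.32 × 0.0133 = $35.87
Medicare tax: $2,697.32 × 0.0144 = $38.84
Social Security tax: $2,697.32 × 0.0413 = $111.40
Charitable contribution: $26.06
Life insurance premium: $222.92
Total deductions = $229.27 + $49.36 + $267.04 + $35.87 + $38.84 + $111.40 + $26.06 + $222.92 = $980.76
Net pay = $2,697.32 − $980.76 = $1,716.56

$1,716.56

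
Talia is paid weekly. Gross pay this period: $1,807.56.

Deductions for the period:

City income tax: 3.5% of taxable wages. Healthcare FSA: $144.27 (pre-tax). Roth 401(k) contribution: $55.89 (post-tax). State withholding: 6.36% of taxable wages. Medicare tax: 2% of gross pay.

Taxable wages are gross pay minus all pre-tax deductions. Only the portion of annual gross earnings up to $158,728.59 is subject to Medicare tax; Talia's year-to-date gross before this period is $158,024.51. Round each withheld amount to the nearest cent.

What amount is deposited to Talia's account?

$1,429.31

Healthcare FSA: $144.27
Taxable wages = $1,807.56 − $144.27 = $1,663.29
City income tax: $1,663.29 × 0.035 = $58.22
State withholding: $1,663.29 × 0.0636 = $105.79
Medicare tax: only $158,728.59 − $158,024.51 = $704.08 of this check is subject → $704.08 × 0.02 = $14.08
Roth 401(k) contribution: $55.89
Total deductions = $144.27 + $58.22 + $105.79 + $14.08 + $55.89 = $378.25
Net pay = $1,807.56 − $378.25 = $1,429.31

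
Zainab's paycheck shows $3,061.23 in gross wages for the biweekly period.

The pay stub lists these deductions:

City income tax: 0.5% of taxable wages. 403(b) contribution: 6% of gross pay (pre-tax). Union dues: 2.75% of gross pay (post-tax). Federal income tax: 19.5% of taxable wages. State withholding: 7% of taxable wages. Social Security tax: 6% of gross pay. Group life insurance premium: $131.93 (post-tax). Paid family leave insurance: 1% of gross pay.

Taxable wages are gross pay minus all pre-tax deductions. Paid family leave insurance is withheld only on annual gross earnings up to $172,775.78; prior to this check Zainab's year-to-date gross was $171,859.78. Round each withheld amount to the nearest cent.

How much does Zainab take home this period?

$1,691.68

403(b) contribution: $3,061.23 × 0.06 = $183.67
Taxable wages = $3,061.23 − $183.67 = $2,877.56
City income tax: $2,877.56 × 0.005 = $14.39
Federal income tax: $2,877.56 × 0.195 = $561.12
State withholding: $2,877.56 × 0.07 = $201.43
Social Security tax: $3,061.23 × 0.06 = $183.67
Paid family leave insurance: only $172,775.78 − $171,859.78 = $916.00 of this check is subject → $916.00 × 0.01 = $9.16
Union dues: $3,061.23 × 0.0275 = $84.18
Group life insurance premium: $131.93
Total deductions = $183.67 + $14.39 + $561.12 + $201.43 + $183.67 + $9.16 + $84.18 + $131.93 = $1,369.55
Net pay = $3,061.23 − $1,369.55 = $1,691.68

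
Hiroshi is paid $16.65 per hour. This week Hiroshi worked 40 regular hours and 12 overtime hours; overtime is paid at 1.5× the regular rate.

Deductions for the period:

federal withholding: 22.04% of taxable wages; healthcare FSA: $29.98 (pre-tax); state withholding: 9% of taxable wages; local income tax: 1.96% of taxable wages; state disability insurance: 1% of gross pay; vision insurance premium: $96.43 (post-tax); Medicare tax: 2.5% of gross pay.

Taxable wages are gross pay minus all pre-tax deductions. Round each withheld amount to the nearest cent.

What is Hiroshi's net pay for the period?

Regular pay: 40 × $16.65 = $666.00
Overtime pay: 12 × $16.65 × 1.5 = $299.70
Gross pay = $666.00 + $299.70 = $965.70
Healthcare FSA: $29.98
Taxable wages = $965.70 − $29.98 = $935.72
State withholding: $935.72 × 0.09 = $84.21
Local income tax: $935.72 × 0.0196 = $18.34
Federal withholding: $935.72 × 0.2204 = $206.23
Medicare tax: $965.70 × 0.025 = $24.14
State disability insurance: $965.70 × 0.01 = $9.66
Vision insurance premium: $96.43
Total deductions = $29.98 + $84.21 + $18.34 + $206.23 + $24.14 + $9.66 + $96.43 = $468.99
Net pay = $965.70 − $468.99 = $496.71

$496.71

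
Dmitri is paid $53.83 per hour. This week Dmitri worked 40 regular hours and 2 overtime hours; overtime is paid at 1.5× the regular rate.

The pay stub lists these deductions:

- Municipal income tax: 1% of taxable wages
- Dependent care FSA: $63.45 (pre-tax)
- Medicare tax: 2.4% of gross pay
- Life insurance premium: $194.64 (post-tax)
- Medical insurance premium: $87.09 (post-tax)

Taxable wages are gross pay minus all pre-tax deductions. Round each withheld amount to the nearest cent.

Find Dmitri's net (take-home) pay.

$1,891.45

Regular pay: 40 × $53.83 = $2,153.20
Overtime pay: 2 × $53.83 × 1.5 = $161.49
Gross pay = $2,153.20 + $161.49 = $2,314.69
Dependent care FSA: $63.45
Taxable wages = $2,314.69 − $63.45 = $2,251.24
Municipal income tax: $2,251.24 × 0.01 = $22.51
Medicare tax: $2,314.69 × 0.024 = $55.55
Medical insurance premium: $87.09
Life insurance premium: $194.64
Total deductions = $63.45 + $22.51 + $55.55 + $87.09 + $194.64 = $423.24
Net pay = $2,314.69 − $423.24 = $1,891.45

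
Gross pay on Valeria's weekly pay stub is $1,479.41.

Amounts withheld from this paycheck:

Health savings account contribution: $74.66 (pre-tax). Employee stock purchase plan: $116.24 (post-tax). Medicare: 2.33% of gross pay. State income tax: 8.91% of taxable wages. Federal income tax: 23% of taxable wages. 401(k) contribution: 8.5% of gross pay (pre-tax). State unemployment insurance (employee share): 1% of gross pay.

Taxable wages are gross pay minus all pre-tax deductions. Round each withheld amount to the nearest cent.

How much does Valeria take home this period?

401(k) contribution: $1,479.41 × 0.085 = $125.75
Health savings account contribution: $74.66
Pre-tax total = $125.75 + $74.66 = $200.41
Taxable wages = $1,479.41 − $200.41 = $1,279.00
Federal income tax: $1,279.00 × 0.23 = $294.17
State income tax: $1,279.00 × 0.0891 = $113.96
Medicare: $1,479.41 × 0.0233 = $34.47
State unemployment insurance (employee share): $1,479.41 × 0.01 = $14.79
Employee stock purchase plan: $116.24
Total deductions = $125.75 + $74.66 + $294.17 + $113.96 + $34.47 + $14.79 + $116.24 = $774.04
Net pay = $1,479.41 − $774.04 = $705.37

$705.37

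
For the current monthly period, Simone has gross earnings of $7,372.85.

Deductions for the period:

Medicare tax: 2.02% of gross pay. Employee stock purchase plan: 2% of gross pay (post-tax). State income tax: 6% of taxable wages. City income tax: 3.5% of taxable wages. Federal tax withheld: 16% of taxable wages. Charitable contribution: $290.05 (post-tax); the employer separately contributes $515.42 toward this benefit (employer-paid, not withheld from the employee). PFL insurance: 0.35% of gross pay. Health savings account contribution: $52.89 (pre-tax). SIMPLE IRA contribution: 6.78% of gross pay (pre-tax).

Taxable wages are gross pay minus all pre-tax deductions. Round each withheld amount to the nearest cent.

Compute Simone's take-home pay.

$4,468.73

Health savings account contribution: $52.89
SIMPLE IRA contribution: $7,372.85 × 0.0678 = $499.88
Pre-tax total = $52.89 + $499.88 = $552.77
Taxable wages = $7,372.85 − $552.77 = $6,820.08
State income tax: $6,820.08 × 0.06 = $409.20
Federal tax withheld: $6,820.08 × 0.16 = $1,091.21
City income tax: $6,820.08 × 0.035 = $238.70
Medicare tax: $7,372.85 × 0.0202 = $148.93
PFL insurance: $7,372.85 × 0.0035 = $25.80
Employee stock purchase plan: $7,372.85 × 0.02 = $147.46
Charitable contribution: $290.05
(Employer's $515.42 toward charitable contribution is not withheld from the employee.)
Total deductions = $52.89 + $499.88 + $409.20 + $1,091.21 + $238.70 + $148.93 + $25.80 + $147.46 + $290.05 = $2,904.12
Net pay = $7,372.85 − $2,904.12 = $4,468.73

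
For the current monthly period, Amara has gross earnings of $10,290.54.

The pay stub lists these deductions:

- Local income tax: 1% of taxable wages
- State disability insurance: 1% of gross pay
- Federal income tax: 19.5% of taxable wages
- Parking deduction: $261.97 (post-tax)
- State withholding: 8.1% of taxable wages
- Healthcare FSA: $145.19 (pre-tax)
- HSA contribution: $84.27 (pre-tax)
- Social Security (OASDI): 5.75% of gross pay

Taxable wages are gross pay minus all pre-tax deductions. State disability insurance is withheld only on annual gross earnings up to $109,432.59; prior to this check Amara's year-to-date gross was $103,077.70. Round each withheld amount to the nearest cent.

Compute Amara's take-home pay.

Healthcare FSA: $145.19
HSA contribution: $84.27
Pre-tax total = $145.19 + $84.27 = $229.46
Taxable wages = $10,290.54 − $229.46 = $10,061.08
Federal income tax: $10,061.08 × 0.195 = $1,961.91
Local income tax: $10,061.08 × 0.01 = $100.61
State withholding: $10,061.08 × 0.081 = $814.95
State disability insurance: only $109,432.59 − $103,077.70 = $6,354.89 of this check is subject → $6,354.89 × 0.01 = $63.55
Social Security (OASDI): $10,290.54 × 0.0575 = $591.71
Parking deduction: $261.97
Total deductions = $145.19 + $84.27 + $1,961.91 + $100.61 + $814.95 + $63.55 + $591.71 + $261.97 = $4,024.16
Net pay = $10,290.54 − $4,024.16 = $6,266.38

$6,266.38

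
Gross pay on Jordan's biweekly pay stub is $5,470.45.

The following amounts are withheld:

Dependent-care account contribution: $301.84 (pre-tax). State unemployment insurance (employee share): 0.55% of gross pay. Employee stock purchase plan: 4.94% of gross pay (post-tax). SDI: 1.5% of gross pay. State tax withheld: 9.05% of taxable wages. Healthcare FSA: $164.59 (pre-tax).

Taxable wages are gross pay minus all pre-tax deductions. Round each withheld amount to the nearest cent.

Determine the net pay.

$4,168.77

Dependent-care account contribution: $301.84
Healthcare FSA: $164.59
Pre-tax total = $301.84 + $164.59 = $466.43
Taxable wages = $5,470.45 − $466.43 = $5,004.02
State tax withheld: $5,004.02 × 0.0905 = $452.86
SDI: $5,470.45 × 0.015 = $82.06
State unemployment insurance (employee share): $5,470.45 × 0.0055 = $30.09
Employee stock purchase plan: $5,470.45 × 0.0494 = $270.24
Total deductions = $301.84 + $164.59 + $452.86 + $82.06 + $30.09 + $270.24 = $1,301.68
Net pay = $5,470.45 − $1,301.68 = $4,168.77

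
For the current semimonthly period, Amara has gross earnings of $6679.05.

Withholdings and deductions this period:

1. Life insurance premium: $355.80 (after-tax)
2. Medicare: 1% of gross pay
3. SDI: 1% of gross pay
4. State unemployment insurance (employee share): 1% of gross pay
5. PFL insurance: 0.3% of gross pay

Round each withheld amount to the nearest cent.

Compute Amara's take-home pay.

$6102.84

PFL insurance: $6679.05 × 0.003 = $20.04
SDI: $6679.05 × 0.01 = $66.79
Medicare: $6679.05 × 0.01 = $66.79
State unemployment insurance (employee share): $6679.05 × 0.01 = $66.79
Life insurance premium: $355.80
Total deductions = $20.04 + $66.79 + $66.79 + $66.79 + $355.80 = $576.21
Net pay = $6679.05 − $576.21 = $6102.84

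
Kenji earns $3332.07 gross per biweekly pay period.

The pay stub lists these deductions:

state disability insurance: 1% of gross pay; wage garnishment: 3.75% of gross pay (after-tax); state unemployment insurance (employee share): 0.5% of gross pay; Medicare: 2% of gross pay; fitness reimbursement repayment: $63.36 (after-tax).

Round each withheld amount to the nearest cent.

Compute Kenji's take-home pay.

$3027.14

Medicare: $3332.07 × 0.02 = $66.64
State disability insurance: $3332.07 × 0.01 = $33.32
State unemployment insurance (employee share): $3332.07 × 0.005 = $16.66
Wage garnishment: $3332.07 × 0.0375 = $124.95
Fitness reimbursement repayment: $63.36
Total deductions = $66.64 + $33.32 + $16.66 + $124.95 + $63.36 = $304.93
Net pay = $3332.07 − $304.93 = $3027.14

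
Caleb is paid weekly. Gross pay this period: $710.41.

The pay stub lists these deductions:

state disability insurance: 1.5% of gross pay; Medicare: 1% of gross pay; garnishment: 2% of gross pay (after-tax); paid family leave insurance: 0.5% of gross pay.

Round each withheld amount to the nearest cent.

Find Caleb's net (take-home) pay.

$674.89

Paid family leave insurance: $710.41 × 0.005 = $3.55
Medicare: $710.41 × 0.01 = $7.10
State disability insurance: $710.41 × 0.015 = $10.66
Garnishment: $710.41 × 0.02 = $14.21
Total deductions = $3.55 + $7.10 + $10.66 + $14.21 = $35.52
Net pay = $710.41 − $35.52 = $674.89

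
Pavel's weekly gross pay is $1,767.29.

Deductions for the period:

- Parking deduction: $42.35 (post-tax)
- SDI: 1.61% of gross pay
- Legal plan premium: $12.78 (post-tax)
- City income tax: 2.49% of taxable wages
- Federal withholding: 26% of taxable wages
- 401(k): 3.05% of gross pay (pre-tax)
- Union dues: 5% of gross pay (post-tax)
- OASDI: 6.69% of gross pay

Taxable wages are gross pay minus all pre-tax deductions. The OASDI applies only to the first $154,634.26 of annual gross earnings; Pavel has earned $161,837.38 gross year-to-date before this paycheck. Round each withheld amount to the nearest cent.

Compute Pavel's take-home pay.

401(k): $1,767.29 × 0.0305 = $53.90
Taxable wages = $1,767.29 − $53.90 = $1,713.39
City income tax: $1,713.39 × 0.0249 = $42.66
Federal withholding: $1,713.39 × 0.26 = $445.48
SDI: $1,767.29 × 0.0161 = $28.45
OASDI: annual cap $154,634.26 already reached (YTD $161,837.38), so $0.00
Parking deduction: $42.35
Legal plan premium: $12.78
Union dues: $1,767.29 × 0.05 = $88.36
Total deductions = $53.90 + $42.66 + $445.48 + $28.45 + $0.00 + $42.35 + $12.78 + $88.36 = $713.98
Net pay = $1,767.29 − $713.98 = $1,053.31

$1,053.31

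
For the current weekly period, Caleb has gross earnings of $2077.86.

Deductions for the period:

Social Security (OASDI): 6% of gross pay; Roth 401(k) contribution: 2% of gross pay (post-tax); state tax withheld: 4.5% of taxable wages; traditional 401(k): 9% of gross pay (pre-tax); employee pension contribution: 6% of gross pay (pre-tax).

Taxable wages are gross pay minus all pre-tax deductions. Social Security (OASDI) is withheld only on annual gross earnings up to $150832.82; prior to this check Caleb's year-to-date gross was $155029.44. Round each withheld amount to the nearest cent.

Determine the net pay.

$1645.14

Traditional 401(k): $2077.86 × 0.09 = $187.01
Employee pension contribution: $2077.86 × 0.06 = $124.67
Pre-tax total = $187.01 + $124.67 = $311.68
Taxable wages = $2077.86 − $311.68 = $1766.18
State tax withheld: $1766.18 × 0.045 = $79.48
Social Security (OASDI): annual cap $150832.82 already reached (YTD $155029.44), so $0.00
Roth 401(k) contribution: $2077.86 × 0.02 = $41.56
Total deductions = $187.01 + $124.67 + $79.48 + $0.00 + $41.56 = $432.72
Net pay = $2077.86 − $432.72 = $1645.14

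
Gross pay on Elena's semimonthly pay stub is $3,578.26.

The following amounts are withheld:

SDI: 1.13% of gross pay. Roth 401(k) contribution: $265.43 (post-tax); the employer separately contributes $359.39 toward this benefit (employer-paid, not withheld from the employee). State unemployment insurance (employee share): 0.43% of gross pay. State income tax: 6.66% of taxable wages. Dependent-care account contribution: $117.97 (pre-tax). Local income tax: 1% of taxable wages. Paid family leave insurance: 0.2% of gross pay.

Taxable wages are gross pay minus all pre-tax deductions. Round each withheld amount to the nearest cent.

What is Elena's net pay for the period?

Dependent-care account contribution: $117.97
Taxable wages = $3,578.26 − $117.97 = $3,460.29
Local income tax: $3,460.29 × 0.01 = $34.60
State income tax: $3,460.29 × 0.0666 = $230.46
State unemployment insurance (employee share): $3,578.26 × 0.0043 = $15.39
SDI: $3,578.26 × 0.0113 = $40.43
Paid family leave insurance: $3,578.26 × 0.002 = $7.16
Roth 401(k) contribution: $265.43
(Employer's $359.39 toward Roth 401(k) contribution is not withheld from the employee.)
Total deductions = $117.97 + $34.60 + $230.46 + $15.39 + $40.43 + $7.16 + $265.43 = $711.44
Net pay = $3,578.26 − $711.44 = $2,866.82

$2,866.82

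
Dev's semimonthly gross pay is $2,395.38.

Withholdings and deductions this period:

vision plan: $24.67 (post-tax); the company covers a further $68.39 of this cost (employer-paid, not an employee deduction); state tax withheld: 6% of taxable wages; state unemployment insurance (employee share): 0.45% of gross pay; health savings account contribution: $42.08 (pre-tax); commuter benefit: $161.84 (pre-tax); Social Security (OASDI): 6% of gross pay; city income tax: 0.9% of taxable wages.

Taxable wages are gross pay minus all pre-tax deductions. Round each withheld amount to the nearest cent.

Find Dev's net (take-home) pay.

$1,861.08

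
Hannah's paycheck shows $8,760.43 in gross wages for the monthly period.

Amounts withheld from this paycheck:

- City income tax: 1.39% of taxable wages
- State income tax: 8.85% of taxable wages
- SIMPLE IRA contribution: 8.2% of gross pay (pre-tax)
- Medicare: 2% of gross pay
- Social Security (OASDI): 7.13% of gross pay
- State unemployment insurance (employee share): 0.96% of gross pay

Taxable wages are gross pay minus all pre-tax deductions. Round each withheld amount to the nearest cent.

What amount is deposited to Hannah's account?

$6,334.64

SIMPLE IRA contribution: $8,760.43 × 0.082 = $718.36
Taxable wages = $8,760.43 − $718.36 = $8,042.07
City income tax: $8,042.07 × 0.0139 = $111.78
State income tax: $8,042.07 × 0.0885 = $711.72
Social Security (OASDI): $8,760.43 × 0.0713 = $624.62
State unemployment insurance (employee share): $8,760.43 × 0.0096 = $84.10
Medicare: $8,760.43 × 0.02 = $175.21
Total deductions = $718.36 + $111.78 + $711.72 + $624.62 + $84.10 + $175.21 = $2,425.79
Net pay = $8,760.43 − $2,425.79 = $6,334.64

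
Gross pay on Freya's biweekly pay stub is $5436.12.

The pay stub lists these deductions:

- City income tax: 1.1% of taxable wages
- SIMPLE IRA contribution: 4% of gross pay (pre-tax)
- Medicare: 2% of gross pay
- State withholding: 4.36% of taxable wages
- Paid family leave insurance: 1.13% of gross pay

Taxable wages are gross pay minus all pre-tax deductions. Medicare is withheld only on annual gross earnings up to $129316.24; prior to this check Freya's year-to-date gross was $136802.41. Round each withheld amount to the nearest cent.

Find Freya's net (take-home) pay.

$4872.31

SIMPLE IRA contribution: $5436.12 × 0.04 = $217.44
Taxable wages = $5436.12 − $217.44 = $5218.68
City income tax: $5218.68 × 0.011 = $57.41
State withholding: $5218.68 × 0.0436 = $227.53
Paid family leave insurance: $5436.12 × 0.0113 = $61.43
Medicare: annual cap $129316.24 already reached (YTD $136802.41), so $0.00
Total deductions = $217.44 + $57.41 + $227.53 + $61.43 + $0.00 = $563.81
Net pay = $5436.12 − $563.81 = $4872.31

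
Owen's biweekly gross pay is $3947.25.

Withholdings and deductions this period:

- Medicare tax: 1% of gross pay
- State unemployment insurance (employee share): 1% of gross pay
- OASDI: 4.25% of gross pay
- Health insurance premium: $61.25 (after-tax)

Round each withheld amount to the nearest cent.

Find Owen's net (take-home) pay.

State unemployment insurance (employee share): $3947.25 × 0.01 = $39.47
Medicare tax: $3947.25 × 0.01 = $39.47
OASDI: $3947.25 × 0.0425 = $167.76
Health insurance premium: $61.25
Total deductions = $39.47 + $39.47 + $167.76 + $61.25 = $307.95
Net pay = $3947.25 − $307.95 = $3639.30

$3639.30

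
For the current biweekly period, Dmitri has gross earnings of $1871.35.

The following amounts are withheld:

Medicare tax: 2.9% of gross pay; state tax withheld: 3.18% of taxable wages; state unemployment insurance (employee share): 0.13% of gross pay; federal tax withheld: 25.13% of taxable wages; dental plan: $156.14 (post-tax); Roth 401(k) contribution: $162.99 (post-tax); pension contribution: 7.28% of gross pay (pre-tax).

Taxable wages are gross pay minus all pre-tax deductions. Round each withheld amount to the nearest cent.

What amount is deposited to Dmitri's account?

$868.07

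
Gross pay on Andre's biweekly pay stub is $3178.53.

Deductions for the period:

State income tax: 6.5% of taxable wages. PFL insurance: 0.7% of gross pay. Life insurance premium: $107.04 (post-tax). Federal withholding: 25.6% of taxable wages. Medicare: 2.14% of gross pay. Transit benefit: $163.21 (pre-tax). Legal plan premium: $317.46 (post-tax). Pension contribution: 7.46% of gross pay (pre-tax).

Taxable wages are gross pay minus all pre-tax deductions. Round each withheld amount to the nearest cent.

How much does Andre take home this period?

Transit benefit: $163.21
Pension contribution: $3178.53 × 0.0746 = $237.12
Pre-tax total = $163.21 + $237.12 = $400.33
Taxable wages = $3178.53 − $400.33 = $2778.20
Federal withholding: $2778.20 × 0.256 = $711.22
State income tax: $2778.20 × 0.065 = $180.58
PFL insurance: $3178.53 × 0.007 = $22.25
Medicare: $3178.53 × 0.0214 = $68.02
Life insurance premium: $107.04
Legal plan premium: $317.46
Total deductions = $163.21 + $237.12 + $711.22 + $180.58 + $22.25 + $68.02 + $107.04 + $317.46 = $1806.90
Net pay = $3178.53 − $1806.90 = $1371.63

$1371.63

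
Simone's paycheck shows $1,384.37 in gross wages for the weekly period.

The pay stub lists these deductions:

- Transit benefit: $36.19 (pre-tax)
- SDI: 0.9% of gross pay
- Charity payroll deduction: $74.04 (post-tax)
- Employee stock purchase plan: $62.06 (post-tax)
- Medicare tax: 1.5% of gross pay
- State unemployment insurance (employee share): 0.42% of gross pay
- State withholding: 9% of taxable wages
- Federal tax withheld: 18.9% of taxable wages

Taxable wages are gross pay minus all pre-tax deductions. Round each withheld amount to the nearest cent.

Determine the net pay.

Transit benefit: $36.19
Taxable wages = $1,384.37 − $36.19 = $1,348.18
Federal tax withheld: $1,348.18 × 0.189 = $254.81
State withholding: $1,348.18 × 0.09 = $121.34
SDI: $1,384.37 × 0.009 = $12.46
Medicare tax: $1,384.37 × 0.015 = $20.77
State unemployment insurance (employee share): $1,384.37 × 0.0042 = $5.81
Charity payroll deduction: $74.04
Employee stock purchase plan: $62.06
Total deductions = $36.19 + $254.81 + $121.34 + $12.46 + $20.77 + $5.81 + $74.04 + $62.06 = $587.48
Net pay = $1,384.37 − $587.48 = $796.89

$796.89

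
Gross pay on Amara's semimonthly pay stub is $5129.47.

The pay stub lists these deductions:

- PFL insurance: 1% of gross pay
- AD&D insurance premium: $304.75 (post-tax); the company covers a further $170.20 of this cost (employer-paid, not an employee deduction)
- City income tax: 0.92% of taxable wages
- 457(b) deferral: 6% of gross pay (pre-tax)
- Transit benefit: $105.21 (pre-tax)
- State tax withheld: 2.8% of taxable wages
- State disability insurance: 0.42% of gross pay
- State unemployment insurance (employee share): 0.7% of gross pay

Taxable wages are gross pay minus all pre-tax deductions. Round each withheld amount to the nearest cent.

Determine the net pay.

$4127.55

457(b) deferral: $5129.47 × 0.06 = $307.77
Transit benefit: $105.21
Pre-tax total = $307.77 + $105.21 = $412.98
Taxable wages = $5129.47 − $412.98 = $4716.49
City income tax: $4716.49 × 0.0092 = $43.39
State tax withheld: $4716.49 × 0.028 = $132.06
PFL insurance: $5129.47 × 0.01 = $51.29
State disability insurance: $5129.47 × 0.0042 = $21.54
State unemployment insurance (employee share): $5129.47 × 0.007 = $35.91
AD&D insurance premium: $304.75
(Employer's $170.20 toward AD&D insurance premium is not withheld from the employee.)
Total deductions = $307.77 + $105.21 + $43.39 + $132.06 + $51.29 + $21.54 + $35.91 + $304.75 = $1001.92
Net pay = $5129.47 − $1001.92 = $4127.55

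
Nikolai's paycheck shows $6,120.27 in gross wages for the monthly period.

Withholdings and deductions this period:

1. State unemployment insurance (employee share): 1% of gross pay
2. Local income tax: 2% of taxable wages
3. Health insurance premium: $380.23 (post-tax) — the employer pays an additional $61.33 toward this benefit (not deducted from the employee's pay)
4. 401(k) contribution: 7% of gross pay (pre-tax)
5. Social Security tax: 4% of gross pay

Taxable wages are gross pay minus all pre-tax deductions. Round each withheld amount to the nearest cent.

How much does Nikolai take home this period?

$4,891.77

401(k) contribution: $6,120.27 × 0.07 = $428.42
Taxable wages = $6,120.27 − $428.42 = $5,691.85
Local income tax: $5,691.85 × 0.02 = $113.84
Social Security tax: $6,120.27 × 0.04 = $244.81
State unemployment insurance (employee share): $6,120.27 × 0.01 = $61.20
Health insurance premium: $380.23
(Employer's $61.33 toward health insurance premium is not withheld from the employee.)
Total deductions = $428.42 + $113.84 + $244.81 + $61.20 + $380.23 = $1,228.50
Net pay = $6,120.27 − $1,228.50 = $4,891.77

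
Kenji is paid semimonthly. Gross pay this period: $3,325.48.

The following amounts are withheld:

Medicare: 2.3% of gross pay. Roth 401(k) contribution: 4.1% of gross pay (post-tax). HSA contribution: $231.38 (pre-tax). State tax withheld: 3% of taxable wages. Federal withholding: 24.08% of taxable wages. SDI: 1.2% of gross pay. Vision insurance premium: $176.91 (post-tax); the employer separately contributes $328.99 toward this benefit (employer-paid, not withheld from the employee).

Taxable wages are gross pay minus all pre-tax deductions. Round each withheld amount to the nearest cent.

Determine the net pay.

HSA contribution: $231.38
Taxable wages = $3,325.48 − $231.38 = $3,094.10
Federal withholding: $3,094.10 × 0.2408 = $745.06
State tax withheld: $3,094.10 × 0.03 = $92.82
Medicare: $3,325.48 × 0.023 = $76.49
SDI: $3,325.48 × 0.012 = $39.91
Roth 401(k) contribution: $3,325.48 × 0.041 = $136.34
Vision insurance premium: $176.91
(Employer's $328.99 toward vision insurance premium is not withheld from the employee.)
Total deductions = $231.38 + $745.06 + $92.82 + $76.49 + $39.91 + $136.34 + $176.91 = $1,498.91
Net pay = $3,325.48 − $1,498.91 = $1,826.57

$1,826.57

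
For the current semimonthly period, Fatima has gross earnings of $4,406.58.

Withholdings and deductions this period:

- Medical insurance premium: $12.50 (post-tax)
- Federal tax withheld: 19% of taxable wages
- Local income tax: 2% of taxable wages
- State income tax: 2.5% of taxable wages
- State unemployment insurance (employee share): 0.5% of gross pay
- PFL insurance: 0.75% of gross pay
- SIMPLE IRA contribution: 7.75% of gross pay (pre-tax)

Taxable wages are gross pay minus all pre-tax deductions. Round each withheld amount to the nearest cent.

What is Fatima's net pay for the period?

$3,042.20

SIMPLE IRA contribution: $4,406.58 × 0.0775 = $341.51
Taxable wages = $4,406.58 − $341.51 = $4,065.07
Local income tax: $4,065.07 × 0.02 = $81.30
State income tax: $4,065.07 × 0.025 = $101.63
Federal tax withheld: $4,065.07 × 0.19 = $772.36
State unemployment insurance (employee share): $4,406.58 × 0.005 = $22.03
PFL insurance: $4,406.58 × 0.0075 = $33.05
Medical insurance premium: $12.50
Total deductions = $341.51 + $81.30 + $101.63 + $772.36 + $22.03 + $33.05 + $12.50 = $1,364.38
Net pay = $4,406.58 − $1,364.38 = $3,042.20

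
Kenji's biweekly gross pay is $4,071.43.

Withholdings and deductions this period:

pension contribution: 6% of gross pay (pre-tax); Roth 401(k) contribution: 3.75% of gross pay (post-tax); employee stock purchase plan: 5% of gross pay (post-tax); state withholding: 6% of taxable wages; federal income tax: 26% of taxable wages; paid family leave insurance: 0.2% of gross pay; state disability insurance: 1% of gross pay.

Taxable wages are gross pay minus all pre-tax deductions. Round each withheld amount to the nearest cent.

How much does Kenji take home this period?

Pension contribution: $4,071.43 × 0.06 = $244.29
Taxable wages = $4,071.43 − $244.29 = $3,827.14
State withholding: $3,827.14 × 0.06 = $229.63
Federal income tax: $3,827.14 × 0.26 = $995.06
State disability insurance: $4,071.43 × 0.01 = $40.71
Paid family leave insurance: $4,071.43 × 0.002 = $8.14
Roth 401(k) contribution: $4,071.43 × 0.0375 = $152.68
Employee stock purchase plan: $4,071.43 × 0.05 = $203.57
Total deductions = $244.29 + $229.63 + $995.06 + $40.71 + $8.14 + $152.68 + $203.57 = $1,874.08
Net pay = $4,071.43 − $1,874.08 = $2,197.35

$2,197.35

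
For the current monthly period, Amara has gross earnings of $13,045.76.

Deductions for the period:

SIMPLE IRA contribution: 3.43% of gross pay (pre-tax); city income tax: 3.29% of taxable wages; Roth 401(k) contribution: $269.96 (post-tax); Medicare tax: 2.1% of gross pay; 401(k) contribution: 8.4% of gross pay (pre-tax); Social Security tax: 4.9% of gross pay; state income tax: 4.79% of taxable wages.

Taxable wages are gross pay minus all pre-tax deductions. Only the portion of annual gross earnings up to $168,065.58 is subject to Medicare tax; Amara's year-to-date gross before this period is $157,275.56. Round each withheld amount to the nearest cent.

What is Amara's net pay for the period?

SIMPLE IRA contribution: $13,045.76 × 0.0343 = $447.47
401(k) contribution: $13,045.76 × 0.084 = $1,095.84
Pre-tax total = $447.47 + $1,095.84 = $1,543.31
Taxable wages = $13,045.76 − $1,543.31 = $11,502.45
State income tax: $11,502.45 × 0.0479 = $550.97
City income tax: $11,502.45 × 0.0329 = $378.43
Medicare tax: only $168,065.58 − $157,275.56 = $10,790.02 of this check is subject → $10,790.02 × 0.021 = $226.59
Social Security tax: $13,045.76 × 0.049 = $639.24
Roth 401(k) contribution: $269.96
Total deductions = $447.47 + $1,095.84 + $550.97 + $378.43 + $226.59 + $639.24 + $269.96 = $3,608.50
Net pay = $13,045.76 − $3,608.50 = $9,437.26

$9,437.26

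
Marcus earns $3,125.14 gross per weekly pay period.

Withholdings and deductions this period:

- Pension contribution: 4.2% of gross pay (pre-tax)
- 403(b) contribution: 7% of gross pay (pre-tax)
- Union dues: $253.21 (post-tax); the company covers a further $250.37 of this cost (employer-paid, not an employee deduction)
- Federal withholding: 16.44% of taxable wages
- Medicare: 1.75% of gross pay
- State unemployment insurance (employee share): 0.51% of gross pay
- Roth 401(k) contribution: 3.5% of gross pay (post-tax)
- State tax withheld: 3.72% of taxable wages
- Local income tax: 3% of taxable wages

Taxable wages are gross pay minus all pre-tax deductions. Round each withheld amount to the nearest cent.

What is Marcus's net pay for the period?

$1,699.19

403(b) contribution: $3,125.14 × 0.07 = $218.76
Pension contribution: $3,125.14 × 0.042 = $131.26
Pre-tax total = $218.76 + $131.26 = $350.02
Taxable wages = $3,125.14 − $350.02 = $2,775.12
Local income tax: $2,775.12 × 0.03 = $83.25
Federal withholding: $2,775.12 × 0.1644 = $456.23
State tax withheld: $2,775.12 × 0.0372 = $103.23
Medicare: $3,125.14 × 0.0175 = $54.69
State unemployment insurance (employee share): $3,125.14 × 0.0051 = $15.94
Union dues: $253.21
Roth 401(k) contribution: $3,125.14 × 0.035 = $109.38
(Employer's $250.37 toward union dues is not withheld from the employee.)
Total deductions = $218.76 + $131.26 + $83.25 + $456.23 + $103.23 + $54.69 + $15.94 + $253.21 + $109.38 = $1,425.95
Net pay = $3,125.14 − $1,425.95 = $1,699.19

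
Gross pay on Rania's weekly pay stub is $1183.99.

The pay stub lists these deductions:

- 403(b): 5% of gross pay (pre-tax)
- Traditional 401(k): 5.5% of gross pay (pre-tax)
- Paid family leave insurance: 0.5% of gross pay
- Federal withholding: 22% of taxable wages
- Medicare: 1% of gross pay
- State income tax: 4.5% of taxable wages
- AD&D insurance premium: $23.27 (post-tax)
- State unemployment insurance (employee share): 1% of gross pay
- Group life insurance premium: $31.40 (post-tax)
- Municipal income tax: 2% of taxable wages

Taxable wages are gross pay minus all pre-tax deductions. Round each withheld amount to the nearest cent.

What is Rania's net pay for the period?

$673.39

403(b): $1183.99 × 0.05 = $59.20
Traditional 401(k): $1183.99 × 0.055 = $65.12
Pre-tax total = $59.20 + $65.12 = $124.32
Taxable wages = $1183.99 − $124.32 = $1059.67
Federal withholding: $1059.67 × 0.22 = $233.13
Municipal income tax: $1059.67 × 0.02 = $21.19
State income tax: $1059.67 × 0.045 = $47.69
Medicare: $1183.99 × 0.01 = $11.84
State unemployment insurance (employee share): $1183.99 × 0.01 = $11.84
Paid family leave insurance: $1183.99 × 0.005 = $5.92
Group life insurance premium: $31.40
AD&D insurance premium: $23.27
Total deductions = $59.20 + $65.12 + $233.13 + $21.19 + $47.69 + $11.84 + $11.84 + $5.92 + $31.40 + $23.27 = $510.60
Net pay = $1183.99 − $510.60 = $673.39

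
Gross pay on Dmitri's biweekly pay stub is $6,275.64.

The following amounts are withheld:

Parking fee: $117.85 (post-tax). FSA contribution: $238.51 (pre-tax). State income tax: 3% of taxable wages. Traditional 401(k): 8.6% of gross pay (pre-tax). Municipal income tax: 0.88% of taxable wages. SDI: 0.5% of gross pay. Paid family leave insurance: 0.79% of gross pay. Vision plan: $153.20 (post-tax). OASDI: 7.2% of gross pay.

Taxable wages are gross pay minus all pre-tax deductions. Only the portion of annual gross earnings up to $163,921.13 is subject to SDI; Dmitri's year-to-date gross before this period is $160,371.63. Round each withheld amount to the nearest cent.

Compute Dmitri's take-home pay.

FSA contribution: $238.51
Traditional 401(k): $6,275.64 × 0.086 = $539.71
Pre-tax total = $238.51 + $539.71 = $778.22
Taxable wages = $6,275.64 − $778.22 = $5,497.42
State income tax: $5,497.42 × 0.03 = $164.92
Municipal income tax: $5,497.42 × 0.0088 = $48.38
OASDI: $6,275.64 × 0.072 = $451.85
SDI: only $163,921.13 − $160,371.63 = $3,549.50 of this check is subject → $3,549.50 × 0.005 = $17.75
Paid family leave insurance: $6,275.64 × 0.0079 = $49.58
Vision plan: $153.20
Parking fee: $117.85
Total deductions = $238.51 + $539.71 + $164.92 + $48.38 + $451.85 + $17.75 + $49.58 + $153.20 + $117.85 = $1,781.75
Net pay = $6,275.64 − $1,781.75 = $4,493.89

$4,493.89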